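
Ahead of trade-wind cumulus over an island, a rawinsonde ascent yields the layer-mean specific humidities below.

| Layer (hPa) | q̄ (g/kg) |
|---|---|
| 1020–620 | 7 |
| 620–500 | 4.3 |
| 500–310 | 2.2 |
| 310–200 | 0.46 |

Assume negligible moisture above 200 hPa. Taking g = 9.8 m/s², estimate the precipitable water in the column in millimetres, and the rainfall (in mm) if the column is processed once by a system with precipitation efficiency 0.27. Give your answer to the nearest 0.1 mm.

PW ≈ 38.6 mm; rainfall ≈ 10.4 mm

Precipitable water is the column-integrated vapour mass per unit area: PW = (1/g) Σ q̄ Δp, with q in kg/kg and Δp in Pa (1 kg/m² of water = 1 mm).
Layer 1020–620 hPa: Δp = 400 hPa = 40000 Pa, q̄ = 0.007 kg/kg → 0.007 × 40000 / 9.8 = 28.57 mm
Layer 620–500 hPa: Δp = 120 hPa = 12000 Pa, q̄ = 0.0043 kg/kg → 0.0043 × 12000 / 9.8 = 5.27 mm
Layer 500–310 hPa: Δp = 190 hPa = 19000 Pa, q̄ = 0.0022 kg/kg → 0.0022 × 19000 / 9.8 = 4.27 mm
Layer 310–200 hPa: Δp = 110 hPa = 11000 Pa, q̄ = 0.00046 kg/kg → 0.00046 × 11000 / 9.8 = 0.52 mm
PW = 28.57 + 5.27 + 4.27 + 0.52 = 38.63 ≈ 38.6 mm.
Rainfall = ε × PW = 0.27 × 38.6 = 10.4 mm.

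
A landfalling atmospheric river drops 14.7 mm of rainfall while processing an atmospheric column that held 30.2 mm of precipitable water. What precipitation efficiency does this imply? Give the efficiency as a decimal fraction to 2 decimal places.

ε = rainfall / PW = 14.7 / 30.2 = 0.49.

ε ≈ 0.49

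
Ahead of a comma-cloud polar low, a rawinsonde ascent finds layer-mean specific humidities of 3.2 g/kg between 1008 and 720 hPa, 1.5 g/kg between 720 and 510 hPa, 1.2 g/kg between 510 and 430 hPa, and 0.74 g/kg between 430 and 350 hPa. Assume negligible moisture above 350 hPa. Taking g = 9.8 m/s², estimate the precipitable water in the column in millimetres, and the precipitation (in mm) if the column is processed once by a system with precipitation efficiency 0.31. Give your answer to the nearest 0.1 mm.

PW ≈ 14.2 mm; precipitation ≈ 4.4 mm

Precipitable water is the column-integrated vapour mass per unit area: PW = (1/g) Σ q̄ Δp, with q in kg/kg and Δp in Pa (1 kg/m² of water = 1 mm).
Layer 1008–720 hPa: Δp = 288 hPa = 28800 Pa, q̄ = 0.0032 kg/kg → 0.0032 × 28800 / 9.8 = 9.40 mm
Layer 720–510 hPa: Δp = 210 hPa = 21000 Pa, q̄ = 0.0015 kg/kg → 0.0015 × 21000 / 9.8 = 3.21 mm
Layer 510–430 hPa: Δp = 80 hPa = 8000 Pa, q̄ = 0.0012 kg/kg → 0.0012 × 8000 / 9.8 = 0.98 mm
Layer 430–350 hPa: Δp = 80 hPa = 8000 Pa, q̄ = 0.00074 kg/kg → 0.00074 × 8000 / 9.8 = 0.60 mm
PW = 9.40 + 3.21 + 0.98 + 0.60 = 14.19 ≈ 14.2 mm.
Precipitation = ε × PW = 0.31 × 14.2 = 4.4 mm.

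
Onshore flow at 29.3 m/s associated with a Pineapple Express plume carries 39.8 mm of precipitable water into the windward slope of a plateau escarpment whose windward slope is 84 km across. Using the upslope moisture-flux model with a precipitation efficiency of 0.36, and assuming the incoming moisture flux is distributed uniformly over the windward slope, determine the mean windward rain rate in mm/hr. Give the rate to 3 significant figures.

R ≈ 18.0 mm/hr

Incoming column moisture flux per unit ridge length: F = V × PW = 29.3 × 39.8 = 1166.14 mm·m/s.
Spread over the 84 km slope with efficiency ε = 0.36: R = ε·F/W = 0.36 × 1166.14 / 84000 m = 4.998e-03 mm/s.
R = 4.998e-03 × 3600 = 18.0 mm/hr.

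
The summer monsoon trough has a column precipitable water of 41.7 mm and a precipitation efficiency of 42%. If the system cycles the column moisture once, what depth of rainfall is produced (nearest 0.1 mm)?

Rainfall = ε × PW = 0.42 × 41.7 = 17.5 mm.

rainfall ≈ 17.5 mm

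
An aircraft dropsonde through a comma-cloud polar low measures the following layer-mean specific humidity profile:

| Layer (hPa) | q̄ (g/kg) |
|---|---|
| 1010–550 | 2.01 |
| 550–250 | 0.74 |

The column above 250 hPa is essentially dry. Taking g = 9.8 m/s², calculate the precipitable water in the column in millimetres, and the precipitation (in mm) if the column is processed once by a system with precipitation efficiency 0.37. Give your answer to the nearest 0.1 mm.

Precipitable water is the column-integrated vapour mass per unit area: PW = (1/g) Σ q̄ Δp, with q in kg/kg and Δp in Pa (1 kg/m² of water = 1 mm).
Layer 1010–550 hPa: Δp = 460 hPa = 46000 Pa, q̄ = 0.00201 kg/kg → 0.00201 × 46000 / 9.8 = 9.43 mm
Layer 550–250 hPa: Δp = 300 hPa = 30000 Pa, q̄ = 0.00074 kg/kg → 0.00074 × 30000 / 9.8 = 2.27 mm
PW = 9.43 + 2.27 = 11.70 ≈ 11.7 mm.
Precipitation = ε × PW = 0.37 × 11.7 = 4.3 mm.

PW ≈ 11.7 mm; precipitation ≈ 4.3 mm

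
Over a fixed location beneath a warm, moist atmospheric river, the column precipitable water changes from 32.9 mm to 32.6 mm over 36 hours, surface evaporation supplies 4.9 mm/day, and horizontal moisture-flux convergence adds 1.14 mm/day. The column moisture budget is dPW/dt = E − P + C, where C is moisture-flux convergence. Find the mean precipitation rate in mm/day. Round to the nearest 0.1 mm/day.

P ≈ 6.2 mm/day

dPW/dt = (32.6 − 32.9) mm / (36/24 day) = -0.200 mm/day.
P = E + C − dPW/dt = 4.9 + (1.14) − (-0.200) = 6.2 mm/day.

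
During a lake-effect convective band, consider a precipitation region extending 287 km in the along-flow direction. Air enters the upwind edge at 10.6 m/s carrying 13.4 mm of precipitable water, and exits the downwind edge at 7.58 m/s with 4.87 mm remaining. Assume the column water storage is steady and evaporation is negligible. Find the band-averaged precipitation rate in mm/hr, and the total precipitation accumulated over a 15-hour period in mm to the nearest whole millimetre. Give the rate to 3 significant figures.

Column moisture flux per unit crosswind length is F = V × PW.
Inflow: F_in = 10.6 × 13.4 = 142.04 mm·m/s
Outflow: F_out = 7.58 × 4.87 = 36.9146 mm·m/s
Steady-state rate R = (F_in − F_out)/L = (142.04 − 36.9146) / 287000 m = 3.663e-04 mm/s.
R = 3.663e-04 × 3600 = 1.32 mm/hr.
Over 15 h: total = 1.32 × 15 = 19.8 ≈ 20 mm.

R ≈ 1.32 mm/hr; total ≈ 20 mm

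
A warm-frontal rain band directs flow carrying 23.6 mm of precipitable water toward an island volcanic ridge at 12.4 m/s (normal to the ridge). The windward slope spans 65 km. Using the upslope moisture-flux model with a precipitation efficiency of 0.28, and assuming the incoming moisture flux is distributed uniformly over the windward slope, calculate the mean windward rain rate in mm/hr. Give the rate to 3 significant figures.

Incoming column moisture flux per unit ridge length: F = V × PW = 12.4 × 23.6 = 292.64 mm·m/s.
Spread over the 65 km slope with efficiency ε = 0.28: R = ε·F/W = 0.28 × 292.64 / 65000 m = 1.261e-03 mm/s.
R = 1.261e-03 × 3600 = 4.54 mm/hr.

R ≈ 4.54 mm/hr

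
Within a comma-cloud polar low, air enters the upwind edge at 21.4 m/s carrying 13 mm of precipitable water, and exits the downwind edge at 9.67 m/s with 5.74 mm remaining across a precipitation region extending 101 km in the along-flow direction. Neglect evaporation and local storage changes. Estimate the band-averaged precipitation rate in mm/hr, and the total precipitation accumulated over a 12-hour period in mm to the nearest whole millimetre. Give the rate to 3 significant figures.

R ≈ 7.94 mm/hr; total ≈ 95 mm

Column moisture flux per unit crosswind length is F = V × PW.
Inflow: F_in = 21.4 × 13 = 278.2 mm·m/s
Outflow: F_out = 9.67 × 5.74 = 55.5058 mm·m/s
Steady-state rate R = (F_in − F_out)/L = (278.2 − 55.5058) / 101000 m = 2.205e-03 mm/s.
R = 2.205e-03 × 3600 = 7.94 mm/hr.
Over 12 h: total = 7.94 × 12 = 95.28 ≈ 95 mm.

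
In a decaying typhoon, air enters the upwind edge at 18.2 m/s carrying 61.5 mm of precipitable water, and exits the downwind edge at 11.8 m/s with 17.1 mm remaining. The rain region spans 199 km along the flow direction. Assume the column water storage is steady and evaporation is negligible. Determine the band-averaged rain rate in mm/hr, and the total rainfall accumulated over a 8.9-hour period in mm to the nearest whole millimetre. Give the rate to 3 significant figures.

Column moisture flux per unit crosswind length is F = V × PW.
Inflow: F_in = 18.2 × 61.5 = 1119.3 mm·m/s
Outflow: F_out = 11.8 × 17.1 = 201.78 mm·m/s
Steady-state rate R = (F_in − F_out)/L = (1119.3 − 201.78) / 199000 m = 4.611e-03 mm/s.
R = 4.611e-03 × 3600 = 16.6 mm/hr.
Over 8.9 h: total = 16.6 × 8.9 = 147.74 ≈ 148 mm.

R ≈ 16.6 mm/hr; total ≈ 148 mm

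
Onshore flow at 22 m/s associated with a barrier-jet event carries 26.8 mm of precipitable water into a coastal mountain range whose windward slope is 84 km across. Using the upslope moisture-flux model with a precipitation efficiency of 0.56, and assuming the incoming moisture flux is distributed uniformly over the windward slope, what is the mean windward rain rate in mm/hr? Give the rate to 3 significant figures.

R ≈ 14.2 mm/hr

Incoming column moisture flux per unit ridge length: F = V × PW = 22 × 26.8 = 589.6 mm·m/s.
Spread over the 84 km slope with efficiency ε = 0.56: R = ε·F/W = 0.56 × 589.6 / 84000 m = 3.931e-03 mm/s.
R = 3.931e-03 × 3600 = 14.2 mm/hr.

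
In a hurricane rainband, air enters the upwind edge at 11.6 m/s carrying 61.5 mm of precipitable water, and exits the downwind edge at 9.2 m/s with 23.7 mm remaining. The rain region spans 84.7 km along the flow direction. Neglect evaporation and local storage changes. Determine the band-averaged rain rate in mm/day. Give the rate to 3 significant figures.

R ≈ 505 mm/day

Column moisture flux per unit crosswind length is F = V × PW.
Inflow: F_in = 11.6 × 61.5 = 713.4 mm·m/s
Outflow: F_out = 9.2 × 23.7 = 218.04 mm·m/s
Steady-state rate R = (F_in − F_out)/L = (713.4 − 218.04) / 84700 m = 5.848e-03 mm/s.
R = 5.848e-03 × 3600 × 24 = 505 mm/day.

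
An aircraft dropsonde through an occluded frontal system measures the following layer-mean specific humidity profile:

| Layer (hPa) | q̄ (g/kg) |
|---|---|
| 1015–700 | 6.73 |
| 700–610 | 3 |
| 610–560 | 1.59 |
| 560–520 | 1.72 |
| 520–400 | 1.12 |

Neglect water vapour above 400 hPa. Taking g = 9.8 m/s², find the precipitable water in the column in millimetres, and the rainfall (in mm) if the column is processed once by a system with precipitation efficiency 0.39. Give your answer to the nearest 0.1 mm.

PW ≈ 27.3 mm; rainfall ≈ 10.6 mm

Precipitable water is the column-integrated vapour mass per unit area: PW = (1/g) Σ q̄ Δp, with q in kg/kg and Δp in Pa (1 kg/m² of water = 1 mm).
Layer 1015–700 hPa: Δp = 315 hPa = 31500 Pa, q̄ = 0.00673 kg/kg → 0.00673 × 31500 / 9.8 = 21.63 mm
Layer 700–610 hPa: Δp = 90 hPa = 9000 Pa, q̄ = 0.003 kg/kg → 0.003 × 9000 / 9.8 = 2.76 mm
Layer 610–560 hPa: Δp = 50 hPa = 5000 Pa, q̄ = 0.00159 kg/kg → 0.00159 × 5000 / 9.8 = 0.81 mm
Layer 560–520 hPa: Δp = 40 hPa = 4000 Pa, q̄ = 0.00172 kg/kg → 0.00172 × 4000 / 9.8 = 0.70 mm
Layer 520–400 hPa: Δp = 120 hPa = 12000 Pa, q̄ = 0.00112 kg/kg → 0.00112 × 12000 / 9.8 = 1.37 mm
PW = 21.63 + 2.76 + 0.81 + 0.70 + 1.37 = 27.27 ≈ 27.3 mm.
Rainfall = ε × PW = 0.39 × 27.3 = 10.6 mm.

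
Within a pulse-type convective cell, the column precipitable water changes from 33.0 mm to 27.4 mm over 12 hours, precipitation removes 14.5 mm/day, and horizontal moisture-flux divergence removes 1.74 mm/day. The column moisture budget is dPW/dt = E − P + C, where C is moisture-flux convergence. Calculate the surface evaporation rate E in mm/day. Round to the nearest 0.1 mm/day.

dPW/dt = (27.4 − 33.0) mm / (12/24 day) = -11.200 mm/day.
E = dPW/dt + P − C = (-11.200) + 14.5 − (-1.74) = 5.0 mm/day.

E ≈ 5.0 mm/day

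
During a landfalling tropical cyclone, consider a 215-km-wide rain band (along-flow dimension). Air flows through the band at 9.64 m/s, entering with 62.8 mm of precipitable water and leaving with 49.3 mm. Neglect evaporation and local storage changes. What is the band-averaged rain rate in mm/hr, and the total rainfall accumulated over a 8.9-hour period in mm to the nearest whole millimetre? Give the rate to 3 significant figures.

Column moisture flux per unit crosswind length is F = V × PW.
Inflow: F_in = 9.64 × 62.8 = 605.392 mm·m/s
Outflow: F_out = 9.64 × 49.3 = 475.252 mm·m/s
Steady-state rate R = (F_in − F_out)/L = (605.392 − 475.252) / 215000 m = 6.053e-04 mm/s.
R = 6.053e-04 × 3600 = 2.18 mm/hr.
Over 8.9 h: total = 2.18 × 8.9 = 19.402 ≈ 19 mm.

R ≈ 2.18 mm/hr; total ≈ 19 mm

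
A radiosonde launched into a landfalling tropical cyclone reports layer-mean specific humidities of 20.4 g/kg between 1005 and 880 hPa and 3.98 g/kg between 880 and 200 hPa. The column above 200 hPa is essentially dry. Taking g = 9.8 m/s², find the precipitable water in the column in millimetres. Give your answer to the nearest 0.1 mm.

PW ≈ 53.6 mm

Precipitable water is the column-integrated vapour mass per unit area: PW = (1/g) Σ q̄ Δp, with q in kg/kg and Δp in Pa (1 kg/m² of water = 1 mm).
Layer 1005–880 hPa: Δp = 125 hPa = 12500 Pa, q̄ = 0.0204 kg/kg → 0.0204 × 12500 / 9.8 = 26.02 mm
Layer 880–200 hPa: Δp = 680 hPa = 68000 Pa, q̄ = 0.00398 kg/kg → 0.00398 × 68000 / 9.8 = 27.62 mm
PW = 26.02 + 27.62 = 53.64 ≈ 53.6 mm.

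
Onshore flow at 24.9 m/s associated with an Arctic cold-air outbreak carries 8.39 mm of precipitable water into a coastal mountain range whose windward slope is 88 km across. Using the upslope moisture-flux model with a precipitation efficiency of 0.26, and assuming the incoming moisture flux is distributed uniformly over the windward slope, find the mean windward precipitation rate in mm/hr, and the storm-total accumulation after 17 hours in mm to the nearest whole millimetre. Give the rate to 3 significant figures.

R ≈ 2.22 mm/hr; total ≈ 38 mm

Incoming column moisture flux per unit ridge length: F = V × PW = 24.9 × 8.39 = 208.911 mm·m/s.
Spread over the 88 km slope with efficiency ε = 0.26: R = ε·F/W = 0.26 × 208.911 / 88000 m = 6.172e-04 mm/s.
R = 6.172e-04 × 3600 = 2.22 mm/hr.
Over 17 h: total = 2.22 × 17 = 37.74 ≈ 38 mm.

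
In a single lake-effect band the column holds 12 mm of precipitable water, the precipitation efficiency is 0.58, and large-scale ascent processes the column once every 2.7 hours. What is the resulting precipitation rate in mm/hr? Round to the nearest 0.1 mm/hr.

R ≈ 2.6 mm/hr

Each overturning extracts ε × PW = 0.58 × 12 = 6.96 mm.
Rate = ε·PW / τ = 6.96 / 2.7 h = 2.6 mm/hr.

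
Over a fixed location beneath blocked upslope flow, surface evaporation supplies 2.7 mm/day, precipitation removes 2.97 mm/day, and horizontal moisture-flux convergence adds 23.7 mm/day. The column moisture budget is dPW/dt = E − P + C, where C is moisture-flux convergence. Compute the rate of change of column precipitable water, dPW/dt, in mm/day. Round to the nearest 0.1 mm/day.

dPW/dt ≈ 23.4 mm/day

dPW/dt = E − P + C = 2.7 − 2.97 + (23.7) = 23.4 mm/day.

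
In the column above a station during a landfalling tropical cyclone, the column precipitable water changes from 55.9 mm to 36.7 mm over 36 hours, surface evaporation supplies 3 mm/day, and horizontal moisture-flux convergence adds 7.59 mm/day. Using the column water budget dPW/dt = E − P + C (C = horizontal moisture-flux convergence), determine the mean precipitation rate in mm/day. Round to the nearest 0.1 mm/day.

dPW/dt = (36.7 − 55.9) mm / (36/24 day) = -12.800 mm/day.
P = E + C − dPW/dt = 3 + (7.59) − (-12.800) = 23.4 mm/day.

P ≈ 23.4 mm/day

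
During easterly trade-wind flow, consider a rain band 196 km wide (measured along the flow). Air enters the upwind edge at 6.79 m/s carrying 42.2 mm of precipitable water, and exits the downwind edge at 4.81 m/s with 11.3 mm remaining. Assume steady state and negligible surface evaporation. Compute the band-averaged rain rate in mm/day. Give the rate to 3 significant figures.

Column moisture flux per unit crosswind length is F = V × PW.
Inflow: F_in = 6.79 × 42.2 = 286.538 mm·m/s
Outflow: F_out = 4.81 × 11.3 = 54.353 mm·m/s
Steady-state rate R = (F_in − F_out)/L = (286.538 − 54.353) / 196000 m = 1.185e-03 mm/s.
R = 1.185e-03 × 3600 × 24 = 102 mm/day.

R ≈ 102 mm/day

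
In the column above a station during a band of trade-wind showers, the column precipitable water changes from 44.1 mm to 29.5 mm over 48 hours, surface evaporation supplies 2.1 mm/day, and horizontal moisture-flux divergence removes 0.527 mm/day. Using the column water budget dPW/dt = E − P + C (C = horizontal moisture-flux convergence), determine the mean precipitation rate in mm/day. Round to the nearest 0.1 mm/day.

P ≈ 8.9 mm/day

dPW/dt = (29.5 − 44.1) mm / (48/24 day) = -7.300 mm/day.
P = E + C − dPW/dt = 2.1 + (-0.527) − (-7.300) = 8.9 mm/day.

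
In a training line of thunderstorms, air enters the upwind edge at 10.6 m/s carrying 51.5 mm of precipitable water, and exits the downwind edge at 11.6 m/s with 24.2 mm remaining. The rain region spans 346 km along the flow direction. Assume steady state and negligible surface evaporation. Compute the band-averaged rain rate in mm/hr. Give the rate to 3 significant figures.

R ≈ 2.76 mm/hr

Column moisture flux per unit crosswind length is F = V × PW.
Inflow: F_in = 10.6 × 51.5 = 545.9 mm·m/s
Outflow: F_out = 11.6 × 24.2 = 280.72 mm·m/s
Steady-state rate R = (F_in − F_out)/L = (545.9 − 280.72) / 346000 m = 7.664e-04 mm/s.
R = 7.664e-04 × 3600 = 2.76 mm/hr.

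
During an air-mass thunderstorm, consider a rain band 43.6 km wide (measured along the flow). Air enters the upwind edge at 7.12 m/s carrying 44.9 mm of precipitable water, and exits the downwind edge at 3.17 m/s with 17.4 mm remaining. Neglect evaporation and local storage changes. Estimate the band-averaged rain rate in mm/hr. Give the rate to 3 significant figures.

R ≈ 21.8 mm/hr

Column moisture flux per unit crosswind length is F = V × PW.
Inflow: F_in = 7.12 × 44.9 = 319.688 mm·m/s
Outflow: F_out = 3.17 × 17.4 = 55.158 mm·m/s
Steady-state rate R = (F_in − F_out)/L = (319.688 − 55.158) / 43600 m = 6.067e-03 mm/s.
R = 6.067e-03 × 3600 = 21.8 mm/hr.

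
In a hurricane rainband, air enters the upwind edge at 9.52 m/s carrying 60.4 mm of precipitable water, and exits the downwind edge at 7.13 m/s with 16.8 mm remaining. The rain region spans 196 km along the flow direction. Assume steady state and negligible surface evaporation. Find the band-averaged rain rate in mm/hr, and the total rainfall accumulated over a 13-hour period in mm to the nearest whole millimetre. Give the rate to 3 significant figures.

R ≈ 8.36 mm/hr; total ≈ 109 mm

Column moisture flux per unit crosswind length is F = V × PW.
Inflow: F_in = 9.52 × 60.4 = 575.008 mm·m/s
Outflow: F_out = 7.13 × 16.8 = 119.784 mm·m/s
Steady-state rate R = (F_in − F_out)/L = (575.008 − 119.784) / 196000 m = 2.323e-03 mm/s.
R = 2.323e-03 × 3600 = 8.36 mm/hr.
Over 13 h: total = 8.36 × 13 = 108.68 ≈ 109 mm.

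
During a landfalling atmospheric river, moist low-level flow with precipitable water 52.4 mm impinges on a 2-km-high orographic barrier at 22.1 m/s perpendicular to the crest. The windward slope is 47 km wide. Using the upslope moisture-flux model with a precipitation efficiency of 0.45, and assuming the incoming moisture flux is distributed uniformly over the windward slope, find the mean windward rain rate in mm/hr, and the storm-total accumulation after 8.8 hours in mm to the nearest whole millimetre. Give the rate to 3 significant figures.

Incoming column moisture flux per unit ridge length: F = V × PW = 22.1 × 52.4 = 1158.04 mm·m/s.
Spread over the 47 km slope with efficiency ε = 0.45: R = ε·F/W = 0.45 × 1158.04 / 47000 m = 1.109e-02 mm/s.
R = 1.109e-02 × 3600 = 39.9 mm/hr.
Over 8.8 h: total = 39.9 × 8.8 = 351.12 ≈ 351 mm.

R ≈ 39.9 mm/hr; total ≈ 351 mm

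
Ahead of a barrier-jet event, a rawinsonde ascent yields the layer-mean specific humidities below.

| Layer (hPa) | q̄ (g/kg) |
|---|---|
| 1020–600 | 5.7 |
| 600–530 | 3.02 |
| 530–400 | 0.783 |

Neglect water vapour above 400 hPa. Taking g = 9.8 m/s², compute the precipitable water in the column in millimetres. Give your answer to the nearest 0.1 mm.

PW ≈ 27.6 mm

Precipitable water is the column-integrated vapour mass per unit area: PW = (1/g) Σ q̄ Δp, with q in kg/kg and Δp in Pa (1 kg/m² of water = 1 mm).
Layer 1020–600 hPa: Δp = 420 hPa = 42000 Pa, q̄ = 0.0057 kg/kg → 0.0057 × 42000 / 9.8 = 24.43 mm
Layer 600–530 hPa: Δp = 70 hPa = 7000 Pa, q̄ = 0.00302 kg/kg → 0.00302 × 7000 / 9.8 = 2.16 mm
Layer 530–400 hPa: Δp = 130 hPa = 13000 Pa, q̄ = 0.000783 kg/kg → 0.000783 × 13000 / 9.8 = 1.04 mm
PW = 24.43 + 2.16 + 1.04 = 27.63 ≈ 27.6 mm.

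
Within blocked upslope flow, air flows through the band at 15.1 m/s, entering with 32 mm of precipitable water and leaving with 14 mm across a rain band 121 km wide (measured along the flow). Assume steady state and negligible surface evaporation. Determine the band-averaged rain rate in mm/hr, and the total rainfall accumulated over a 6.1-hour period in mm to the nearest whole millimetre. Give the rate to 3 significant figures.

R ≈ 8.09 mm/hr; total ≈ 49 mm

Column moisture flux per unit crosswind length is F = V × PW.
Inflow: F_in = 15.1 × 32 = 483.2 mm·m/s
Outflow: F_out = 15.1 × 14 = 211.4 mm·m/s
Steady-state rate R = (F_in − F_out)/L = (483.2 − 211.4) / 121000 m = 2.246e-03 mm/s.
R = 2.246e-03 × 3600 = 8.09 mm/hr.
Over 6.1 h: total = 8.09 × 6.1 = 49.349 ≈ 49 mm.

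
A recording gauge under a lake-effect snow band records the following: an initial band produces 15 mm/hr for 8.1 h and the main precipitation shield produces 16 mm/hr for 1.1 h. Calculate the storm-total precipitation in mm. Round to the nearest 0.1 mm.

total ≈ 139.1 mm

Total = Σ Rᵢ Δtᵢ = 15 × 8.1 + 16 × 1.1
      = 121.5 + 17.6 = 139.1 mm.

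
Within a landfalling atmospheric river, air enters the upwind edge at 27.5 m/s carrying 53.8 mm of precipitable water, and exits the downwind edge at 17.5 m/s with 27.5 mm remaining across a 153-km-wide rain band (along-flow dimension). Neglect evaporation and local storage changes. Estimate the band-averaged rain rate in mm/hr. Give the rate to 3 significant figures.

Column moisture flux per unit crosswind length is F = V × PW.
Inflow: F_in = 27.5 × 53.8 = 1479.5 mm·m/s
Outflow: F_out = 17.5 × 27.5 = 481.25 mm·m/s
Steady-state rate R = (F_in − F_out)/L = (1479.5 − 481.25) / 153000 m = 6.525e-03 mm/s.
R = 6.525e-03 × 3600 = 23.5 mm/hr.

R ≈ 23.5 mm/hr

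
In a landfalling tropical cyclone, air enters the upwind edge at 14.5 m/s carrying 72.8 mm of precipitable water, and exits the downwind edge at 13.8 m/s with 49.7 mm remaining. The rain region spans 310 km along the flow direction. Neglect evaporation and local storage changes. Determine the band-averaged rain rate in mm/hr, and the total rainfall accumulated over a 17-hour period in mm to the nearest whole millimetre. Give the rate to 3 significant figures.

Column moisture flux per unit crosswind length is F = V × PW.
Inflow: F_in = 14.5 × 72.8 = 1055.6 mm·m/s
Outflow: F_out = 13.8 × 49.7 = 685.86 mm·m/s
Steady-state rate R = (F_in − F_out)/L = (1055.6 − 685.86) / 310000 m = 1.193e-03 mm/s.
R = 1.193e-03 × 3600 = 4.29 mm/hr.
Over 17 h: total = 4.29 × 17 = 72.93 ≈ 73 mm.

R ≈ 4.29 mm/hr; total ≈ 73 mm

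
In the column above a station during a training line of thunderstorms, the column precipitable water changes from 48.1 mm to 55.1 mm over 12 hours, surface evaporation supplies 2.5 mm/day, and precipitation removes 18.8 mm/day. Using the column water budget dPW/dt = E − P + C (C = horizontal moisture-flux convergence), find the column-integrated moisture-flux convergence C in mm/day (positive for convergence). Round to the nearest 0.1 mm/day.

dPW/dt = (55.1 − 48.1) mm / (12/24 day) = +14.000 mm/day.
C = dPW/dt − E + P = (+14.000) − 2.5 + 18.8 = 30.3 mm/day.

C ≈ 30.3 mm/day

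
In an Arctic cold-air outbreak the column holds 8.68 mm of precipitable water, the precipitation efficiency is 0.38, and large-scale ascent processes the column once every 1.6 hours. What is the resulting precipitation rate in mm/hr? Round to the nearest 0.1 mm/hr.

R ≈ 2.1 mm/hr

Each overturning extracts ε × PW = 0.38 × 8.68 = 3.2984 mm.
Rate = ε·PW / τ = 3.2984 / 1.6 h = 2.1 mm/hr.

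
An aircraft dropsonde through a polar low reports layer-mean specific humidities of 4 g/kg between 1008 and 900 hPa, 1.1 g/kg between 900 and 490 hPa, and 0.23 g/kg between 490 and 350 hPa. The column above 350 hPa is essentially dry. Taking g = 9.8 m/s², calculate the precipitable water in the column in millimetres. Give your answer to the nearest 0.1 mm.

Precipitable water is the column-integrated vapour mass per unit area: PW = (1/g) Σ q̄ Δp, with q in kg/kg and Δp in Pa (1 kg/m² of water = 1 mm).
Layer 1008–900 hPa: Δp = 108 hPa = 10800 Pa, q̄ = 0.004 kg/kg → 0.004 × 10800 / 9.8 = 4.41 mm
Layer 900–490 hPa: Δp = 410 hPa = 41000 Pa, q̄ = 0.0011 kg/kg → 0.0011 × 41000 / 9.8 = 4.60 mm
Layer 490–350 hPa: Δp = 140 hPa = 14000 Pa, q̄ = 0.00023 kg/kg → 0.00023 × 14000 / 9.8 = 0.33 mm
PW = 4.41 + 4.60 + 0.33 = 9.34 ≈ 9.3 mm.

PW ≈ 9.3 mm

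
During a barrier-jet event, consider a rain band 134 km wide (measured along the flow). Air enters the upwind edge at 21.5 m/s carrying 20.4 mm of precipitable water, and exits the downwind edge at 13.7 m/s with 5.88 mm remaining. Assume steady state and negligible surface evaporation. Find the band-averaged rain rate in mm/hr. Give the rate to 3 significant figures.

R ≈ 9.62 mm/hr

Column moisture flux per unit crosswind length is F = V × PW.
Inflow: F_in = 21.5 × 20.4 = 438.6 mm·m/s
Outflow: F_out = 13.7 × 5.88 = 80.556 mm·m/s
Steady-state rate R = (F_in − F_out)/L = (438.6 − 80.556) / 134000 m = 2.672e-03 mm/s.
R = 2.672e-03 × 3600 = 9.62 mm/hr.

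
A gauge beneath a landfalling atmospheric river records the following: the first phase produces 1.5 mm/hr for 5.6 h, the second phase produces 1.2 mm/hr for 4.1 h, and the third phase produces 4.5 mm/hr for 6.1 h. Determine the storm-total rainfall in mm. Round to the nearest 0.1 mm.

Total = Σ Rᵢ Δtᵢ = 1.5 × 5.6 + 1.2 × 4.1 + 4.5 × 6.1
      = 8.4 + 4.92 + 27.45 = 40.8 mm.

total ≈ 40.8 mm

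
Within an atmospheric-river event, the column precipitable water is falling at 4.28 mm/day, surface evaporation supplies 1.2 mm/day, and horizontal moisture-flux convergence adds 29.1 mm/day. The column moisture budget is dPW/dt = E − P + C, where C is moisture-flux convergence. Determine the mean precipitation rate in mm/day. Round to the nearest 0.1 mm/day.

P ≈ 34.6 mm/day

dPW/dt = -4.28 mm/day.
P = E + C − dPW/dt = 1.2 + (29.1) − (-4.28) = 34.6 mm/day.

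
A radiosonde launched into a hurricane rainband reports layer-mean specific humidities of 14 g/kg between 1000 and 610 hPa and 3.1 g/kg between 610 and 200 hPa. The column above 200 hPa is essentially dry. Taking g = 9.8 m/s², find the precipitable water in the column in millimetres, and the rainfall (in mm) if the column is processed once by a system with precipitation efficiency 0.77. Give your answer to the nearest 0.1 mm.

PW ≈ 68.7 mm; rainfall ≈ 52.9 mm

Precipitable water is the column-integrated vapour mass per unit area: PW = (1/g) Σ q̄ Δp, with q in kg/kg and Δp in Pa (1 kg/m² of water = 1 mm).
Layer 1000–610 hPa: Δp = 390 hPa = 39000 Pa, q̄ = 0.014 kg/kg → 0.014 × 39000 / 9.8 = 55.71 mm
Layer 610–200 hPa: Δp = 410 hPa = 41000 Pa, q̄ = 0.0031 kg/kg → 0.0031 × 41000 / 9.8 = 12.97 mm
PW = 55.71 + 12.97 = 68.68 ≈ 68.7 mm.
Rainfall = ε × PW = 0.77 × 68.7 = 52.9 mm.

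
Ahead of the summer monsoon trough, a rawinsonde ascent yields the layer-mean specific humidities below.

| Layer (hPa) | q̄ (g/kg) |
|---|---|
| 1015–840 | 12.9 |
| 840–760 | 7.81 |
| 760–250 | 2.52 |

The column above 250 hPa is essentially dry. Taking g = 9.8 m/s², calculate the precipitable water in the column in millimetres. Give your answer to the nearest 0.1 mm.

Precipitable water is the column-integrated vapour mass per unit area: PW = (1/g) Σ q̄ Δp, with q in kg/kg and Δp in Pa (1 kg/m² of water = 1 mm).
Layer 1015–840 hPa: Δp = 175 hPa = 17500 Pa, q̄ = 0.0129 kg/kg → 0.0129 × 17500 / 9.8 = 23.04 mm
Layer 840–760 hPa: Δp = 80 hPa = 8000 Pa, q̄ = 0.00781 kg/kg → 0.00781 × 8000 / 9.8 = 6.38 mm
Layer 760–250 hPa: Δp = 510 hPa = 51000 Pa, q̄ = 0.00252 kg/kg → 0.00252 × 51000 / 9.8 = 13.11 mm
PW = 23.04 + 6.38 + 13.11 = 42.53 ≈ 42.5 mm.

PW ≈ 42.5 mm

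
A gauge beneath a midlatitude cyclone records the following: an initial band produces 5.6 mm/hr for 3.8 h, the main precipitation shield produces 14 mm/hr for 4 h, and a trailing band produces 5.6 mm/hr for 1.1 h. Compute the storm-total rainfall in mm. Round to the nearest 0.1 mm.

total ≈ 83.4 mm

Total = Σ Rᵢ Δtᵢ = 5.6 × 3.8 + 14 × 4 + 5.6 × 1.1
      = 21.28 + 56 + 6.16 = 83.4 mm.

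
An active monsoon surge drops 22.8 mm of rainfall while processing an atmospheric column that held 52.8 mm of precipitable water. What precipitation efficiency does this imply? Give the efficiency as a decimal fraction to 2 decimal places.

ε ≈ 0.43

ε = rainfall / PW = 22.8 / 52.8 = 0.43.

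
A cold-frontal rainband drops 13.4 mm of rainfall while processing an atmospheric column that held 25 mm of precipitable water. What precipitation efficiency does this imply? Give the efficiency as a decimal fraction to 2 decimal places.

ε ≈ 0.54

ε = rainfall / PW = 13.4 / 25 = 0.54.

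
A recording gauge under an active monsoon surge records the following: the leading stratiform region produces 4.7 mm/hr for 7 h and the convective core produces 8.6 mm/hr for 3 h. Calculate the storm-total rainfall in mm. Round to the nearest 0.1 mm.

total ≈ 58.7 mm

Total = Σ Rᵢ Δtᵢ = 4.7 × 7 + 8.6 × 3
      = 32.9 + 25.8 = 58.7 mm.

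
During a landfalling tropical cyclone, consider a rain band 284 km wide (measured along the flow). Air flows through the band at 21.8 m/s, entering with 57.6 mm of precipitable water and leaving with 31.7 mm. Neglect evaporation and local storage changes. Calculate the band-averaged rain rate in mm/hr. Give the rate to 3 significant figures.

R ≈ 7.16 mm/hr

Column moisture flux per unit crosswind length is F = V × PW.
Inflow: F_in = 21.8 × 57.6 = 1255.68 mm·m/s
Outflow: F_out = 21.8 × 31.7 = 691.06 mm·m/s
Steady-state rate R = (F_in − F_out)/L = (1255.68 − 691.06) / 284000 m = 1.988e-03 mm/s.
R = 1.988e-03 × 3600 = 7.16 mm/hr.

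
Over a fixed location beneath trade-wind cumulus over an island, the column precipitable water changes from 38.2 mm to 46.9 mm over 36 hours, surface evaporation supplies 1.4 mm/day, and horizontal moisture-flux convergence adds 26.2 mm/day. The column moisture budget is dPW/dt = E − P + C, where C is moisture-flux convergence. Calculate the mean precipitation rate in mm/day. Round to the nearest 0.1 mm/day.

P ≈ 21.8 mm/day

dPW/dt = (46.9 − 38.2) mm / (36/24 day) = +5.800 mm/day.
P = E + C − dPW/dt = 1.4 + (26.2) − (+5.800) = 21.8 mm/day.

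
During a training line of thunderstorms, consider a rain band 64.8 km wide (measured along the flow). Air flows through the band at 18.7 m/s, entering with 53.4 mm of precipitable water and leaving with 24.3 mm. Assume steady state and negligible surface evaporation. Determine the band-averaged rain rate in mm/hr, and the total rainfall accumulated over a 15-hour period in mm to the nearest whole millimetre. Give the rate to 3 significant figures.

R ≈ 30.2 mm/hr; total ≈ 453 mm

Column moisture flux per unit crosswind length is F = V × PW.
Inflow: F_in = 18.7 × 53.4 = 998.58 mm·m/s
Outflow: F_out = 18.7 × 24.3 = 454.41 mm·m/s
Steady-state rate R = (F_in − F_out)/L = (998.58 − 454.41) / 64800 m = 8.398e-03 mm/s.
R = 8.398e-03 × 3600 = 30.2 mm/hr.
Over 15 h: total = 30.2 × 15 = 453 mm.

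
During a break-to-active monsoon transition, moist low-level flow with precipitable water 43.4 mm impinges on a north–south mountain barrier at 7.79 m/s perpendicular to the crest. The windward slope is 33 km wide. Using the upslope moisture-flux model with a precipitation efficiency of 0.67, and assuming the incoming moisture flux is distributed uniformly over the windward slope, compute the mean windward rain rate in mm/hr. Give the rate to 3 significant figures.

R ≈ 24.7 mm/hr

Incoming column moisture flux per unit ridge length: F = V × PW = 7.79 × 43.4 = 338.086 mm·m/s.
Spread over the 33 km slope with efficiency ε = 0.67: R = ε·F/W = 0.67 × 338.086 / 33000 m = 6.864e-03 mm/s.
R = 6.864e-03 × 3600 = 24.7 mm/hr.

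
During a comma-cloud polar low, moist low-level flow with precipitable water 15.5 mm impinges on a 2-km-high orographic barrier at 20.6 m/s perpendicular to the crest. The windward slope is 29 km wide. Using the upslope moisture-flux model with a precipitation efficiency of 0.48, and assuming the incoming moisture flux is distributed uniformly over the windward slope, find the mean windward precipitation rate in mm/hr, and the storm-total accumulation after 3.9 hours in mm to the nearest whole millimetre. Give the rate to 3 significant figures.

R ≈ 19.0 mm/hr; total ≈ 74 mm

Incoming column moisture flux per unit ridge length: F = V × PW = 20.6 × 15.5 = 319.3 mm·m/s.
Spread over the 29 km slope with efficiency ε = 0.48: R = ε·F/W = 0.48 × 319.3 / 29000 m = 5.285e-03 mm/s.
R = 5.285e-03 × 3600 = 19.0 mm/hr.
Over 3.9 h: total = 19.0 × 3.9 = 74.1 ≈ 74 mm.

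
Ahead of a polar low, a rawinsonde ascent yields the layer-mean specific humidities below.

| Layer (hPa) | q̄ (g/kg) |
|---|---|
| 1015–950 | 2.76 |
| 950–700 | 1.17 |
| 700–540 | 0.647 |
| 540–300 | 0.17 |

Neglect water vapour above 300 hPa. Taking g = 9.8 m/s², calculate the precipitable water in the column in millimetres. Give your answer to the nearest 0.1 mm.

PW ≈ 6.3 mm

Precipitable water is the column-integrated vapour mass per unit area: PW = (1/g) Σ q̄ Δp, with q in kg/kg and Δp in Pa (1 kg/m² of water = 1 mm).
Layer 1015–950 hPa: Δp = 65 hPa = 6500 Pa, q̄ = 0.00276 kg/kg → 0.00276 × 6500 / 9.8 = 1.83 mm
Layer 950–700 hPa: Δp = 250 hPa = 25000 Pa, q̄ = 0.00117 kg/kg → 0.00117 × 25000 / 9.8 = 2.98 mm
Layer 700–540 hPa: Δp = 160 hPa = 16000 Pa, q̄ = 0.000647 kg/kg → 0.000647 × 16000 / 9.8 = 1.06 mm
Layer 540–300 hPa: Δp = 240 hPa = 24000 Pa, q̄ = 0.00017 kg/kg → 0.00017 × 24000 / 9.8 = 0.42 mm
PW = 1.83 + 2.98 + 1.06 + 0.42 = 6.29 ≈ 6.3 mm.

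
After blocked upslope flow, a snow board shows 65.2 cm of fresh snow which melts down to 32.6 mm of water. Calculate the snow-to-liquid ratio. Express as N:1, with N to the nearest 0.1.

ratio ≈ 20.0

Ratio = snow depth / SWE = 652 mm / 32.6 mm = 20.0, i.e. 20.0:1.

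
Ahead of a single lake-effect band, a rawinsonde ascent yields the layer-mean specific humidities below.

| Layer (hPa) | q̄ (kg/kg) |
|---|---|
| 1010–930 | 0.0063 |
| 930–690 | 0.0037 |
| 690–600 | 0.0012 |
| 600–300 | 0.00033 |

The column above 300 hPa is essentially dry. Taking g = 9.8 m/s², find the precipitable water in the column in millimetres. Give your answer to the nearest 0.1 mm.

Precipitable water is the column-integrated vapour mass per unit area: PW = (1/g) Σ q̄ Δp, with q in kg/kg and Δp in Pa (1 kg/m² of water = 1 mm).
Layer 1010–930 hPa: Δp = 80 hPa = 8000 Pa, q̄ = 0.0063 kg/kg → 0.0063 × 8000 / 9.8 = 5.14 mm
Layer 930–690 hPa: Δp = 240 hPa = 24000 Pa, q̄ = 0.0037 kg/kg → 0.0037 × 24000 / 9.8 = 9.06 mm
Layer 690–600 hPa: Δp = 90 hPa = 9000 Pa, q̄ = 0.0012 kg/kg → 0.0012 × 9000 / 9.8 = 1.10 mm
Layer 600–300 hPa: Δp = 300 hPa = 30000 Pa, q̄ = 0.00033 kg/kg → 0.00033 × 30000 / 9.8 = 1.01 mm
PW = 5.14 + 9.06 + 1.10 + 1.01 = 16.31 ≈ 16.3 mm.

PW ≈ 16.3 mm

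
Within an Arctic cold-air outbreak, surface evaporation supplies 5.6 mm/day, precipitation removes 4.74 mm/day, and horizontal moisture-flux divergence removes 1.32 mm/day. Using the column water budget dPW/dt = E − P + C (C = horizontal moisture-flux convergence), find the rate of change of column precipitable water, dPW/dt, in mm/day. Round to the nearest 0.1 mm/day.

dPW/dt ≈ -0.5 mm/day

dPW/dt = E − P + C = 5.6 − 4.74 + (-1.32) = -0.5 mm/day.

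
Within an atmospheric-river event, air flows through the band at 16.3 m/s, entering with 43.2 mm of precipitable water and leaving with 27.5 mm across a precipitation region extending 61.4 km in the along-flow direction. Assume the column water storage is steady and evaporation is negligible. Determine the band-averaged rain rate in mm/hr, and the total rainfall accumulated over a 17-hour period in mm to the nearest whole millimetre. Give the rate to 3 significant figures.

Column moisture flux per unit crosswind length is F = V × PW.
Inflow: F_in = 16.3 × 43.2 = 704.16 mm·m/s
Outflow: F_out = 16.3 × 27.5 = 448.25 mm·m/s
Steady-state rate R = (F_in − F_out)/L = (704.16 − 448.25) / 61400 m = 4.168e-03 mm/s.
R = 4.168e-03 × 3600 = 15.0 mm/hr.
Over 17 h: total = 15.0 × 17 = 255 mm.

R ≈ 15.0 mm/hr; total ≈ 255 mm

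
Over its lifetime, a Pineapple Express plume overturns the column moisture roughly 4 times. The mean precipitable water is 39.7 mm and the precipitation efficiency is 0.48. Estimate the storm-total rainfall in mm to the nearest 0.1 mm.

rainfall ≈ 76.2 mm

Each cycle deposits ε × PW = 0.48 × 39.7 = 19.056 mm.
Over 4 cycles: 4 × 19.056 = 76.2 mm.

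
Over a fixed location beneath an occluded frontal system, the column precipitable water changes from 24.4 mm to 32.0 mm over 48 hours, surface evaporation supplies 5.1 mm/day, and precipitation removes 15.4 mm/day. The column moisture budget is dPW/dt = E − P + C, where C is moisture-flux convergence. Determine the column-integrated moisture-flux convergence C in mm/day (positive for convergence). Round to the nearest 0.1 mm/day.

dPW/dt = (32.0 − 24.4) mm / (48/24 day) = +3.800 mm/day.
C = dPW/dt − E + P = (+3.800) − 5.1 + 15.4 = 14.1 mm/day.

C ≈ 14.1 mm/day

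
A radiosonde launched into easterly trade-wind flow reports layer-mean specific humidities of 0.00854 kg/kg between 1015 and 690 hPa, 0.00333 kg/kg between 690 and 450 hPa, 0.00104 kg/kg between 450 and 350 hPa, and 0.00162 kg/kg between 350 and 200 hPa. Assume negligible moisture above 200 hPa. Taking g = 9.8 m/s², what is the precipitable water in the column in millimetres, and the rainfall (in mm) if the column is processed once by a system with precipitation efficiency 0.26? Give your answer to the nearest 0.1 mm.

PW ≈ 40.0 mm; rainfall ≈ 10.4 mm

Precipitable water is the column-integrated vapour mass per unit area: PW = (1/g) Σ q̄ Δp, with q in kg/kg and Δp in Pa (1 kg/m² of water = 1 mm).
Layer 1015–690 hPa: Δp = 325 hPa = 32500 Pa, q̄ = 0.00854 kg/kg → 0.00854 × 32500 / 9.8 = 28.32 mm
Layer 690–450 hPa: Δp = 240 hPa = 24000 Pa, q̄ = 0.00333 kg/kg → 0.00333 × 24000 / 9.8 = 8.16 mm
Layer 450–350 hPa: Δp = 100 hPa = 10000 Pa, q̄ = 0.00104 kg/kg → 0.00104 × 10000 / 9.8 = 1.06 mm
Layer 350–200 hPa: Δp = 150 hPa = 15000 Pa, q̄ = 0.00162 kg/kg → 0.00162 × 15000 / 9.8 = 2.48 mm
PW = 28.32 + 8.16 + 1.06 + 2.48 = 40.02 ≈ 40.0 mm.
Rainfall = ε × PW = 0.26 × 40.0 = 10.4 mm.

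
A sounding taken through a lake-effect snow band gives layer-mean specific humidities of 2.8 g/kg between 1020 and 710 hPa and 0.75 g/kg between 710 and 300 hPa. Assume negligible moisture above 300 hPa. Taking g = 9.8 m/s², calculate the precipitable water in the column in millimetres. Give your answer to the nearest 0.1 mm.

PW ≈ 12.0 mm

Precipitable water is the column-integrated vapour mass per unit area: PW = (1/g) Σ q̄ Δp, with q in kg/kg and Δp in Pa (1 kg/m² of water = 1 mm).
Layer 1020–710 hPa: Δp = 310 hPa = 31000 Pa, q̄ = 0.0028 kg/kg → 0.0028 × 31000 / 9.8 = 8.86 mm
Layer 710–300 hPa: Δp = 410 hPa = 41000 Pa, q̄ = 0.00075 kg/kg → 0.00075 × 41000 / 9.8 = 3.14 mm
PW = 8.86 + 3.14 = 12.00 ≈ 12.0 mm.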